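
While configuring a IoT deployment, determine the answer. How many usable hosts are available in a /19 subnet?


Given: subnet mask /19
Host bits = 32 - 19 = 13
Total addresses = 2^13 = 8192
Usable hosts = 8192 - 2 (network + broadcast) = 8190

8190


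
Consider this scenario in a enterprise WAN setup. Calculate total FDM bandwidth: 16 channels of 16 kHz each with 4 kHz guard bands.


Given: 16 channels, 16 kHz each, guard = 4 kHz
Channel bandwidth = 16 * 16 = 256 kHz
Guard bands = 15 gaps * 4 kHz = 60 kHz
Total = 256 + 60 = 316 kHz

316


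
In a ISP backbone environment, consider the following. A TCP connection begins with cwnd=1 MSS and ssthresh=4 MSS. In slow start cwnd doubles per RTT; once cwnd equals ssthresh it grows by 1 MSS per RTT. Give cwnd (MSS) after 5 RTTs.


RTT 0: cwnd = 1 MSS (initial)
RTT 1: cwnd = 2 MSS (slow start, doubled)
RTT 2: cwnd = 4 MSS (slow start, doubled)
RTT 3: cwnd = 5 MSS (congestion avoidance, +1)
RTT 4: cwnd = 6 MSS (congestion avoidance, +1)
RTT 5: cwnd = 7 MSS (congestion avoidance, +1)

7


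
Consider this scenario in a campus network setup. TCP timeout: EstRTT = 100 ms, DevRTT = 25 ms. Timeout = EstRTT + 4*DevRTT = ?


Given: EstRTT = 100 ms, DevRTT = 25 ms
Timeout = EstRTT + 4 * DevRTT
4 * DevRTT = 4 * 25 = 100
Timeout = 100 + 100 = 200 ms

200


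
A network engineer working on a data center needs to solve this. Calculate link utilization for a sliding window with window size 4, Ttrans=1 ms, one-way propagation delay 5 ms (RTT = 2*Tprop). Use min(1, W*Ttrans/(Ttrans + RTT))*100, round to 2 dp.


Given: W = 4, Ttrans = 1 ms, RTT = 10 ms (= 2 * Tprop, Tprop = 5 ms)
Cycle time = Ttrans + RTT = 1 + 10 = 11 ms (first packet sent until its ACK returns)
W * Ttrans = 4 * 1 = 4 ms of sending per cycle
W * Ttrans / (Ttrans + RTT) = 4 / 11 = 0.363636
U = min(1, 0.363636) = 0.363636
U% = 36.36%

36.36


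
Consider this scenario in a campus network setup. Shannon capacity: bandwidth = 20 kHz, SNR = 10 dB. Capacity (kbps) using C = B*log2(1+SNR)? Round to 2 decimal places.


Given: B = 20 kHz, SNR = 10 dB
SNR linear = 10^(10/10) = 10
1 + SNR = 11
log2(11) = 3.4594316186
C = 20 * 1000 * 3.4594316186 = 69188.6324 bps
C = 69.188632 kbps -> 69.19 kbps (2 dp)

69.19


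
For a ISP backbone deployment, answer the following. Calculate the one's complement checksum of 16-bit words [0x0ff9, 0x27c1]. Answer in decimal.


Given words: [0x0ff9, 0x27c1]
Step 1: Sum all words
Raw sum = 4089 + 10177 = 14266
One's complement = ~14266 & 0xFFFF = 51269

51269


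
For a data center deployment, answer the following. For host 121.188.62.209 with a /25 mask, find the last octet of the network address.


Given: IP = 121.188.62.209, prefix = /25
Subnet mask = 255.255.255.128
Last octet of IP: 209
Last octet of mask: 128
Network last octet = 209 AND 128 = 128

128


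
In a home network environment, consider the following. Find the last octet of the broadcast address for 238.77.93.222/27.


Given: IP = 238.77.93.222, prefix = /27
Host bits = 32 - 27 = 5
Network last octet = 222 AND mask = 192
Host part size = 2^5 - 1 = 31
Broadcast last octet = 192 OR 31 = 223

223


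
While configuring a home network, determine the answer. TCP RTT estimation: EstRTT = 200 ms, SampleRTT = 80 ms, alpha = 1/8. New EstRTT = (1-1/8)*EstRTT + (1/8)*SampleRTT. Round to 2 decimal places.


Given: EstRTT = 200 ms, SampleRTT = 80 ms, alpha = 1/8
New EstRTT = (1 - alpha) * EstRTT + alpha * SampleRTT
(7/8) * 200 = 175
(1/8) * 80 = 10
New EstRTT = 175 + 10 = 185 ms -> 185.00 ms (2 dp)

185.00


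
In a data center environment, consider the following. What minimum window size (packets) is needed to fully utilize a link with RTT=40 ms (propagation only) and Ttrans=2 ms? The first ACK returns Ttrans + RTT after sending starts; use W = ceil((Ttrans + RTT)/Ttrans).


Given: Ttrans = 2 ms, RTT = 40 ms (= 2 * Tprop, Tprop = 20 ms)
Time until first ACK returns = Ttrans + RTT = 2 + 40 = 42 ms
Need W * Ttrans >= Ttrans + RTT  ->  W >= (Ttrans + RTT) / Ttrans
(Ttrans + RTT) / Ttrans = 42 / 2 = 21
W_min = ceil(21) = 21

21


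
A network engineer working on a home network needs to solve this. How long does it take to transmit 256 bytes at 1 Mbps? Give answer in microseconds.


Given: packet = 256 bytes, bandwidth = 1 Mbps
Packet in bits = 256 * 8 = 2048 bits
Bandwidth = 1 * 10^6 = 1000000 bps
Time = 2048 / 1000000 seconds
Time in us = 2048 * 10^6 / 1000000 = 2048

2048


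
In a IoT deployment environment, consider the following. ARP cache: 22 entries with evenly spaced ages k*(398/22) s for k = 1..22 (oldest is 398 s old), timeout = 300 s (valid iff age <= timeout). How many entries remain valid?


Ages are k * 398/22 s for k = 1..22 (spacing = 18.0909 s).
Entry k is valid iff k * 398/22 <= 300 iff k <= 22 * 300 / 398 = 16.5829
n_valid = floor(16.5829) = 16
(n_stale = 22 - 16 = 6)

16


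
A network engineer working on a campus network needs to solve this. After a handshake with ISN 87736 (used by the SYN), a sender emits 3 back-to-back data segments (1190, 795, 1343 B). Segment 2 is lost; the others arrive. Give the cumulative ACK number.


SYN uses sequence number 87736; first data byte = ISN + 1 = 87737.
Segment 1: SEQ = 87737, len = 1190 B, covers [87737, 88926]
Segment 2: SEQ = 88927, len = 795 B, covers [88927, 89721] [LOST]
Segment 3: SEQ = 89722, len = 1343 B, covers [89722, 91064]
In-order data received: bytes [87737, 88926] (segments 1..1).
Segment 2 missing -> gap begins at byte 88927; later segments buffered out of order.
Cumulative ACK = next expected in-order byte = 87737 + 1190 = 88927

88927


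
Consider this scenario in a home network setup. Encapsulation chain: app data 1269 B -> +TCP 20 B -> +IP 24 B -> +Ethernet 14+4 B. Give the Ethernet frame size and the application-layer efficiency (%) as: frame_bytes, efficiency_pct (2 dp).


TCP segment = 1269 + 20 = 1289 B
IP packet = 1289 + 24 = 1313 B
Ethernet frame = 1313 + 14 + 4 = 1331 B
Efficiency = app / frame = 1269 / 1331 = 0.953418 = 95.3418% -> 95.34% (2 dp)

1331, 95.34


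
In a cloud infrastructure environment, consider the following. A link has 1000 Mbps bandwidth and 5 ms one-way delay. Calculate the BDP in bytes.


Given: bandwidth = 1000 Mbps, delay = 5 ms
BDP in bits = 1000 * 10^6 * 5 / 1000
BDP in bits = 5000000
BDP in bytes = 5000000 / 8 = 625000

625000


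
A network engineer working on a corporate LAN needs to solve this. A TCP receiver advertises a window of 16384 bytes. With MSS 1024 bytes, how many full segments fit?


Given: RWND = 16384 bytes, MSS = 1024 bytes
Full segments = floor(RWND / MSS)
Full segments = floor(16384 / 1024)
Full segments = floor(16.0) = 16

16


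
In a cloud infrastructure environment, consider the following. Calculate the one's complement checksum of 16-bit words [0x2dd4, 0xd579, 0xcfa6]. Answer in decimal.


Given words: [0x2dd4, 0xd579, 0xcfa6]
Step 1: Sum all words
Raw sum = 11732 + 54649 + 53158 = 119539
Step 2: Fold carry: (54003 + 1) = 54004
One's complement = ~54004 & 0xFFFF = 11531

11531


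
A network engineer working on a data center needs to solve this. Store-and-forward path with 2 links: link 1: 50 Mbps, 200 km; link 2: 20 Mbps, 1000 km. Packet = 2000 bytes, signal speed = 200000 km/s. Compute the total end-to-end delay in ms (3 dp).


Packet = 2000 bytes = 16000 bits. Store-and-forward: sum (t_trans + t_prop) per link.
Link 1: t_trans = 16000/(50*10^6) s = 0.3200 ms; t_prop = 200/200000 s = 1.0000 ms; subtotal = 1.3200 ms
Link 2: t_trans = 16000/(20*10^6) s = 0.8000 ms; t_prop = 1000/200000 s = 5.0000 ms; subtotal = 5.8000 ms
End-to-end = 1.3200 + 5.8000 = 7.1200 ms -> 7.120 ms (3 dp)

7.120


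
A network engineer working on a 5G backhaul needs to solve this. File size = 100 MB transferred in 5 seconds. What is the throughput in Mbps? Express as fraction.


Given: file = 100 MB, time = 5 s
File in Mb = 100 * 8 = 800 Mb
Throughput = 800 / 5 Mbps
Throughput = 160 Mbps

160


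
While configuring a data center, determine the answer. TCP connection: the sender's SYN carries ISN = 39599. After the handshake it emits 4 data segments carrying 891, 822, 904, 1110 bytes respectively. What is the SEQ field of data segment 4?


The SYN occupies sequence number ISN = 39599, so the first data byte is ISN + 1 = 39600.
SEQ of data segment i = (ISN + 1) + sum of payload sizes of segments 1..i-1.
Segment 1: SEQ = 39600, payload = 891 bytes
Segment 2: SEQ = 40491, payload = 822 bytes
Segment 3: SEQ = 41313, payload = 904 bytes
Segment 4: SEQ = 42217, payload = 1110 bytes
SEQ of segment 4 = 39600 + 891 + 822 + 904 = 42217

42217


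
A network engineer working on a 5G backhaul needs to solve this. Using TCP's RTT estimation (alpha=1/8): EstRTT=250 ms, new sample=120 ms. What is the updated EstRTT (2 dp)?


Given: EstRTT = 250 ms, SampleRTT = 120 ms, alpha = 1/8
New EstRTT = (1 - alpha) * EstRTT + alpha * SampleRTT
(7/8) * 250 = 218.75
(1/8) * 120 = 15
New EstRTT = 218.75 + 15 = 233.75 ms -> 233.75 ms (2 dp)

233.75


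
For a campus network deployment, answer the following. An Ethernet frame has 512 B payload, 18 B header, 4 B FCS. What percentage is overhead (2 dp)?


Given: payload = 512 B, header = 18 B, trailer = 4 B
Overhead bytes = header + trailer = 18 + 4 = 22
Total frame = payload + overhead = 512 + 22 = 534
Overhead % = 22 / 534 * 100 = 4.1199% -> 4.12% (2 dp)

4.12


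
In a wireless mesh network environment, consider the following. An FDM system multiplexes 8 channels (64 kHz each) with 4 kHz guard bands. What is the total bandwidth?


Given: 8 channels, 64 kHz each, guard = 4 kHz
Channel bandwidth = 8 * 64 = 512 kHz
Guard bands = 7 gaps * 4 kHz = 28 kHz
Total = 512 + 28 = 540 kHz

540


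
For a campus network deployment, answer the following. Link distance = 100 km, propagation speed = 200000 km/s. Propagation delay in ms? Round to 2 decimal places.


Given: distance = 100 km, speed = 200000 km/s
Delay = distance / speed = 100 / 200000 seconds
Delay in ms = 100 * 1000 / 200000
Delay = 0.5000 ms
Rounded to 2 dp = 0.50 ms

0.50


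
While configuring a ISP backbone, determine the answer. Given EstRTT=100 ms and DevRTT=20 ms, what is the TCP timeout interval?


Given: EstRTT = 100 ms, DevRTT = 20 ms
Timeout = EstRTT + 4 * DevRTT
4 * DevRTT = 4 * 20 = 80
Timeout = 100 + 80 = 180 ms

180


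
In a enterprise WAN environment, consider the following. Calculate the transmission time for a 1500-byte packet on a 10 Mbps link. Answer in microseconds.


Given: packet = 1500 bytes, bandwidth = 10 Mbps
Packet in bits = 1500 * 8 = 12000 bits
Bandwidth = 10 * 10^6 = 10000000 bps
Time = 12000 / 10000000 seconds
Time in us = 12000 * 10^6 / 10000000 = 1200

1200


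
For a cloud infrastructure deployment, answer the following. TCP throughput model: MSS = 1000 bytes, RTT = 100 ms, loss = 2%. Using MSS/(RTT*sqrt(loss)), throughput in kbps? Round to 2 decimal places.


Given: MSS = 1000 bytes, RTT = 100 ms, loss = 2%
RTT in seconds = 100 / 1000 = 0.1
Loss rate = 2% = 0.02
sqrt(loss) = sqrt(0.02) = 0.141421356237
Throughput (bytes/s) = 1000 / (0.1 * 0.141421356237) = 70710.6781
Throughput (kbps) = 70710.6781 * 8 / 1000 = 565.685425 -> 565.69 kbps (2 dp)

565.69


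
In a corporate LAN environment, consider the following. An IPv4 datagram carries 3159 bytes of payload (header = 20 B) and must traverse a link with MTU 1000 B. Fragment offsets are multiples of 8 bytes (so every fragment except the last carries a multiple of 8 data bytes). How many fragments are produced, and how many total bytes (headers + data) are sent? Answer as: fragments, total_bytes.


Max data per non-final fragment = floor((MTU - header)/8)*8 = floor((1000 - 20)/8)*8 = floor(980/8)*8 = 976 B
Final fragment needs no 8-byte alignment: it can carry up to MTU - header = 980 B
Non-final fragments needed = ceil((payload - 980) / 976) = ceil(2179/976) = ceil(2.2326) = 3
Number of fragments = 3 + 1 = 4
Fragment sizes (data): 3 * 976 B + 231 B (last, 231 <= 980 OK)
Total bytes sent = payload + n_frags * header = 3159 + 4*20 = 3159 + 80 = 3239 B

4, 3239


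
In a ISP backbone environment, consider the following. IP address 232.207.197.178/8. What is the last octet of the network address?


Given: IP = 232.207.197.178, prefix = /8
Subnet mask = 255.0.0.0
Last octet of IP: 178
Last octet of mask: 0
Network last octet = 178 AND 0 = 0

0


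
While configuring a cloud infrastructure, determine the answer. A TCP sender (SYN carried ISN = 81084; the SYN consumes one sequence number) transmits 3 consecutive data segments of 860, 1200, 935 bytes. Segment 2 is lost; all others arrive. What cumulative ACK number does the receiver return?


SYN uses sequence number 81084; first data byte = ISN + 1 = 81085.
Segment 1: SEQ = 81085, len = 860 B, covers [81085, 81944]
Segment 2: SEQ = 81945, len = 1200 B, covers [81945, 83144] [LOST]
Segment 3: SEQ = 83145, len = 935 B, covers [83145, 84079]
In-order data received: bytes [81085, 81944] (segments 1..1).
Segment 2 missing -> gap begins at byte 81945; later segments buffered out of order.
Cumulative ACK = next expected in-order byte = 81085 + 860 = 81945

81945


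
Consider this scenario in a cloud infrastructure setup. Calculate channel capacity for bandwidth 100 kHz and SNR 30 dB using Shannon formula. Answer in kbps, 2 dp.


Given: B = 100 kHz, SNR = 30 dB
SNR linear = 10^(30/10) = 1000
1 + SNR = 1001
log2(1001) = 9.9672262588
C = 100 * 1000 * 9.9672262588 = 996722.6259 bps
C = 996.722626 kbps -> 996.72 kbps (2 dp)

996.72


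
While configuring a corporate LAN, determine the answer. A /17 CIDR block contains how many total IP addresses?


Given: CIDR prefix /17
Host bits = 32 - 17 = 15
Total addresses = 2^15 = 32768

32768


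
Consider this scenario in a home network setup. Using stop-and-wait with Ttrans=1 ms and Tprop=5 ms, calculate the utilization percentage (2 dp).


Given: Ttrans = 1 ms, Tprop = 5 ms
RTT = 2 * Tprop = 2 * 5 = 10 ms
U = Ttrans / (Ttrans + RTT)
U = 1 / (1 + 10)
U = 1 / 11 = 0.090909
U% = 9.09%

9.09


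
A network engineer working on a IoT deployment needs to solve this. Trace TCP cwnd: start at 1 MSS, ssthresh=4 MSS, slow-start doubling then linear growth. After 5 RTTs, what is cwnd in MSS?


RTT 0: cwnd = 1 MSS (initial)
RTT 1: cwnd = 2 MSS (slow start, doubled)
RTT 2: cwnd = 4 MSS (slow start, doubled)
RTT 3: cwnd = 5 MSS (congestion avoidance, +1)
RTT 4: cwnd = 6 MSS (congestion avoidance, +1)
RTT 5: cwnd = 7 MSS (congestion avoidance, +1)

7


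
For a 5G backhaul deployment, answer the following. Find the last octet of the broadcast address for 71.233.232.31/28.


Given: IP = 71.233.232.31, prefix = /28
Host bits = 32 - 28 = 4
Network last octet = 31 AND mask = 16
Host part size = 2^4 - 1 = 15
Broadcast last octet = 16 OR 15 = 31

31


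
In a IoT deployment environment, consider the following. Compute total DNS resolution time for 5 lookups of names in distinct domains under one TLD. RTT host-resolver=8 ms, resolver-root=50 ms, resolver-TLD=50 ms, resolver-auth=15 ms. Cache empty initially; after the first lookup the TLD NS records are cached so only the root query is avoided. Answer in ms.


Lookup 1 (cold cache): local + root + TLD + auth = 8 + 50 + 50 + 15 = 123 ms
Lookups 2..5 (TLD NS cached -> skip root; new domain -> still ask TLD and auth): local + TLD + auth = 8 + 50 + 15 = 73 ms each
Remaining 4 lookups: 4 * 73 = 292 ms
Total = 123 + 292 = 415 ms

415


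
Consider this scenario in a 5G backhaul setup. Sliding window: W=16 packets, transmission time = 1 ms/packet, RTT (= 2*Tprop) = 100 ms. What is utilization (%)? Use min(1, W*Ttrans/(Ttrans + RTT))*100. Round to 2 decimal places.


Given: W = 16, Ttrans = 1 ms, RTT = 100 ms (= 2 * Tprop, Tprop = 50 ms)
Cycle time = Ttrans + RTT = 1 + 100 = 101 ms (first packet sent until its ACK returns)
W * Ttrans = 16 * 1 = 16 ms of sending per cycle
W * Ttrans / (Ttrans + RTT) = 16 / 101 = 0.158416
U = min(1, 0.158416) = 0.158416
U% = 15.84%

15.84


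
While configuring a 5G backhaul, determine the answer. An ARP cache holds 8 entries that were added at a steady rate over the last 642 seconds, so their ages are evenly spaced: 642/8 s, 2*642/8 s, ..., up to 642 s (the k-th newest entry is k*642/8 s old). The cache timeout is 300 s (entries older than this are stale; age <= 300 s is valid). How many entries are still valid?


Ages are k * 642/8 s for k = 1..8 (spacing = 80.2500 s).
Entry k is valid iff k * 642/8 <= 300 iff k <= 8 * 300 / 642 = 3.7383
n_valid = floor(3.7383) = 3
(n_stale = 8 - 3 = 5)

3


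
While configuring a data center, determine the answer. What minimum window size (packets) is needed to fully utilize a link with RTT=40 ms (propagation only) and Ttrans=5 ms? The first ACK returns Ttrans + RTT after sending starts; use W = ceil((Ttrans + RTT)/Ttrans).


Given: Ttrans = 5 ms, RTT = 40 ms (= 2 * Tprop, Tprop = 20 ms)
Time until first ACK returns = Ttrans + RTT = 5 + 40 = 45 ms
Need W * Ttrans >= Ttrans + RTT  ->  W >= (Ttrans + RTT) / Ttrans
(Ttrans + RTT) / Ttrans = 45 / 5 = 9
W_min = ceil(9) = 9

9


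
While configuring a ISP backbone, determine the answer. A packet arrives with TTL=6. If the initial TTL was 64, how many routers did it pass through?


Given: initial TTL = 64, received TTL = 6
Hops = initial TTL - received TTL
Hops = 64 - 6 = 58

58


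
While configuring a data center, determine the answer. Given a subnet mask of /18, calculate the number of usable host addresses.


Given: subnet mask /18
Host bits = 32 - 18 = 14
Total addresses = 2^14 = 16384
Usable hosts = 16384 - 2 (network + broadcast) = 16382

16382


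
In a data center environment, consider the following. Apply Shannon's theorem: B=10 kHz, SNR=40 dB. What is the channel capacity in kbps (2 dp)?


Given: B = 10 kHz, SNR = 40 dB
SNR linear = 10^(40/10) = 10000
1 + SNR = 10001
log2(10001) = 13.2878566418
C = 10 * 1000 * 13.2878566418 = 132878.5664 bps
C = 132.878566 kbps -> 132.88 kbps (2 dp)

132.88


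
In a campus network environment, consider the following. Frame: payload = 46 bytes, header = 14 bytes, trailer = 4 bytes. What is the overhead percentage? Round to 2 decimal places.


Given: payload = 46 B, header = 14 B, trailer = 4 B
Overhead bytes = header + trailer = 14 + 4 = 18
Total frame = payload + overhead = 46 + 18 = 64
Overhead % = 18 / 64 * 100 = 28.1250% -> 28.13% (2 dp)

28.13


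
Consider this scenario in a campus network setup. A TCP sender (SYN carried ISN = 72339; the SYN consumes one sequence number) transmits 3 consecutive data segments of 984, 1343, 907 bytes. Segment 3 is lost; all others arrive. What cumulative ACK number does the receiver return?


SYN uses sequence number 72339; first data byte = ISN + 1 = 72340.
Segment 1: SEQ = 72340, len = 984 B, covers [72340, 73323]
Segment 2: SEQ = 73324, len = 1343 B, covers [73324, 74666]
Segment 3: SEQ = 74667, len = 907 B, covers [74667, 75573] [LOST]
In-order data received: bytes [72340, 74666] (segments 1..2).
Segment 3 missing -> gap begins at byte 74667.
Cumulative ACK = next expected in-order byte = 72340 + 984 + 1343 = 74667

74667


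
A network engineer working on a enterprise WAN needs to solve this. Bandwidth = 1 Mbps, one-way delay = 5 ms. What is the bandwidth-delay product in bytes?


Given: bandwidth = 1 Mbps, delay = 5 ms
BDP in bits = 1 * 10^6 * 5 / 1000
BDP in bits = 5000
BDP in bytes = 5000 / 8 = 625

625


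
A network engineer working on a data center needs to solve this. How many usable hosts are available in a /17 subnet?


Given: subnet mask /17
Host bits = 32 - 17 = 15
Total addresses = 2^15 = 32768
Usable hosts = 32768 - 2 (network + broadcast) = 32766

32766


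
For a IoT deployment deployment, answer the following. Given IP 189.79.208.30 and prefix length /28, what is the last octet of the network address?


Given: IP = 189.79.208.30, prefix = /28
Subnet mask = 255.255.255.240
Last octet of IP: 30
Last octet of mask: 240
Network last octet = 30 AND 240 = 16

16


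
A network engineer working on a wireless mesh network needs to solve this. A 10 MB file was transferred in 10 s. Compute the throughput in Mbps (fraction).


Given: file = 10 MB, time = 10 s
File in Mb = 10 * 8 = 80 Mb
Throughput = 80 / 10 Mbps
Throughput = 8 Mbps

8


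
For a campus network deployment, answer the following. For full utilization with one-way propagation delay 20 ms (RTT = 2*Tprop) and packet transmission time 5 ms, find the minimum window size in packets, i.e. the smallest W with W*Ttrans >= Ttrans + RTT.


Given: Ttrans = 5 ms, RTT = 40 ms (= 2 * Tprop, Tprop = 20 ms)
Time until first ACK returns = Ttrans + RTT = 5 + 40 = 45 ms
Need W * Ttrans >= Ttrans + RTT  ->  W >= (Ttrans + RTT) / Ttrans
(Ttrans + RTT) / Ttrans = 45 / 5 = 9
W_min = ceil(9) = 9

9


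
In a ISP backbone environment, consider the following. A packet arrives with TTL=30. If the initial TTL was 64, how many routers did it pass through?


Given: initial TTL = 64, received TTL = 30
Hops = initial TTL - received TTL
Hops = 64 - 30 = 34

34


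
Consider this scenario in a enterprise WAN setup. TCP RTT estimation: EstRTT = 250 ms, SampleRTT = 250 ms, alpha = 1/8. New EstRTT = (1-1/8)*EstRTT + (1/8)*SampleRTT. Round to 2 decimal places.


Given: EstRTT = 250 ms, SampleRTT = 250 ms, alpha = 1/8
New EstRTT = (1 - alpha) * EstRTT + alpha * SampleRTT
(7/8) * 250 = 218.75
(1/8) * 250 = 31.25
New EstRTT = 218.75 + 31.25 = 250 ms -> 250.00 ms (2 dp)

250.00


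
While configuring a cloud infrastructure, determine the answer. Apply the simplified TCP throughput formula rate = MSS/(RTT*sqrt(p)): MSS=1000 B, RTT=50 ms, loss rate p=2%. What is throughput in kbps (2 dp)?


Given: MSS = 1000 bytes, RTT = 50 ms, loss = 2%
RTT in seconds = 50 / 1000 = 0.05
Loss rate = 2% = 0.02
sqrt(loss) = sqrt(0.02) = 0.141421356237
Throughput (bytes/s) = 1000 / (0.05 * 0.141421356237) = 141421.3562
Throughput (kbps) = 141421.3562 * 8 / 1000 = 1131.370850 -> 1131.37 kbps (2 dp)

1131.37


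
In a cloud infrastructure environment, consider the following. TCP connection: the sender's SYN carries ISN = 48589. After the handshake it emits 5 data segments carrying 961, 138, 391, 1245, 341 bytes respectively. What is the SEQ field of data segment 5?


The SYN occupies sequence number ISN = 48589, so the first data byte is ISN + 1 = 48590.
SEQ of data segment i = (ISN + 1) + sum of payload sizes of segments 1..i-1.
Segment 1: SEQ = 48590, payload = 961 bytes
Segment 2: SEQ = 49551, payload = 138 bytes
Segment 3: SEQ = 49689, payload = 391 bytes
Segment 4: SEQ = 50080, payload = 1245 bytes
Segment 5: SEQ = 51325, payload = 341 bytes
SEQ of segment 5 = 48590 + 961 + 138 + 391 + 1245 = 51325

51325


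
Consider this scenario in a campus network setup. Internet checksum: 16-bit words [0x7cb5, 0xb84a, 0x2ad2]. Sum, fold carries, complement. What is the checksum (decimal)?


Given words: [0x7cb5, 0xb84a, 0x2ad2]
Step 1: Sum all words
Raw sum = 31925 + 47178 + 10962 = 90065
Step 2: Fold carry: (24529 + 1) = 24530
One's complement = ~24530 & 0xFFFF = 41005

41005


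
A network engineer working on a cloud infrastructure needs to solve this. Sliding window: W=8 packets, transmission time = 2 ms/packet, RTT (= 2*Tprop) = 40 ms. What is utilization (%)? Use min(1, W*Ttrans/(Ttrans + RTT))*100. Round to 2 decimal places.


Given: W = 8, Ttrans = 2 ms, RTT = 40 ms (= 2 * Tprop, Tprop = 20 ms)
Cycle time = Ttrans + RTT = 2 + 40 = 42 ms (first packet sent until its ACK returns)
W * Ttrans = 8 * 2 = 16 ms of sending per cycle
W * Ttrans / (Ttrans + RTT) = 16 / 42 = 0.380952
U = min(1, 0.380952) = 0.380952
U% = 38.10%

38.10


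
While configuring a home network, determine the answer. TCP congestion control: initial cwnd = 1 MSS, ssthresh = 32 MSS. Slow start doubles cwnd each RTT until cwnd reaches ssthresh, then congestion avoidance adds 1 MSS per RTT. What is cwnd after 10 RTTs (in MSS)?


RTT 0: cwnd = 1 MSS (initial)
RTT 1: cwnd = 2 MSS (slow start, doubled)
RTT 2: cwnd = 4 MSS (slow start, doubled)
RTT 3: cwnd = 8 MSS (slow start, doubled)
RTT 4: cwnd = 16 MSS (slow start, doubled)
RTT 5: cwnd = 32 MSS (slow start, doubled)
RTT 6: cwnd = 33 MSS (congestion avoidance, +1)
RTT 7: cwnd = 34 MSS (congestion avoidance, +1)
RTT 8: cwnd = 35 MSS (congestion avoidance, +1)
RTT 9: cwnd = 36 MSS (congestion avoidance, +1)
RTT 10: cwnd = 37 MSS (congestion avoidance, +1)

37


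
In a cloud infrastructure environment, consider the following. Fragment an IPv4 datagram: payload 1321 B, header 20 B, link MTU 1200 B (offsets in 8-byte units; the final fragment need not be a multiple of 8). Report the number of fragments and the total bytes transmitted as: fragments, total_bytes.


Max data per non-final fragment = floor((MTU - header)/8)*8 = floor((1200 - 20)/8)*8 = floor(1180/8)*8 = 1176 B
Final fragment needs no 8-byte alignment: it can carry up to MTU - header = 1180 B
Non-final fragments needed = ceil((payload - 1180) / 1176) = ceil(141/1176) = ceil(0.1199) = 1
Number of fragments = 1 + 1 = 2
Fragment sizes (data): 1 * 1176 B + 145 B (last, 145 <= 1180 OK)
Total bytes sent = payload + n_frags * header = 1321 + 2*20 = 1321 + 40 = 1361 B

2, 1361


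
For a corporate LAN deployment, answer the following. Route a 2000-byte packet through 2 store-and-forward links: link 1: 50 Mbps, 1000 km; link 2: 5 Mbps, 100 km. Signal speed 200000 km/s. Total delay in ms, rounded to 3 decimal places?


Packet = 2000 bytes = 16000 bits. Store-and-forward: sum (t_trans + t_prop) per link.
Link 1: t_trans = 16000/(50*10^6) s = 0.3200 ms; t_prop = 1000/200000 s = 5.0000 ms; subtotal = 5.3200 ms
Link 2: t_trans = 16000/(5*10^6) s = 3.2000 ms; t_prop = 100/200000 s = 0.5000 ms; subtotal = 3.7000 ms
End-to-end = 5.3200 + 3.7000 = 9.0200 ms -> 9.020 ms (3 dp)

9.020


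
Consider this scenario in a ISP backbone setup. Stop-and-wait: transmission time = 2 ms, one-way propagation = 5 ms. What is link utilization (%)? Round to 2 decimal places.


Given: Ttrans = 2 ms, Tprop = 5 ms
RTT = 2 * Tprop = 2 * 5 = 10 ms
U = Ttrans / (Ttrans + RTT)
U = 2 / (2 + 10)
U = 2 / 12 = 0.166667
U% = 16.67%

16.67


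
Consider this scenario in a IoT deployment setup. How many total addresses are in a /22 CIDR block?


Given: CIDR prefix /22
Host bits = 32 - 22 = 10
Total addresses = 2^10 = 1024

1024


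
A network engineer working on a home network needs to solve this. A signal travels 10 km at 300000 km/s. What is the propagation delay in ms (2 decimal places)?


Given: distance = 10 km, speed = 300000 km/s
Delay = distance / speed = 10 / 300000 seconds
Delay in ms = 10 * 1000 / 300000
Delay = 0.0333 ms
Rounded to 2 dp = 0.03 ms

0.03


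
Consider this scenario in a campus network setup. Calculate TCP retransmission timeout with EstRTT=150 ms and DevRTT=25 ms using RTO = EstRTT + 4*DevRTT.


Given: EstRTT = 150 ms, DevRTT = 25 ms
Timeout = EstRTT + 4 * DevRTT
4 * DevRTT = 4 * 25 = 100
Timeout = 150 + 100 = 250 ms

250


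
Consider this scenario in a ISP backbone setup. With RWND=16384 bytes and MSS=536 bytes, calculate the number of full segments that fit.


Given: RWND = 16384 bytes, MSS = 536 bytes
Full segments = floor(RWND / MSS)
Full segments = floor(16384 / 536)
Full segments = floor(30.5672) = 30

30


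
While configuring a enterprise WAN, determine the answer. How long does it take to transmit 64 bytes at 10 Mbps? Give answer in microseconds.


Given: packet = 64 bytes, bandwidth = 10 Mbps
Packet in bits = 64 * 8 = 512 bits
Bandwidth = 10 * 10^6 = 10000000 bps
Time = 512 / 10000000 seconds
Time in us = 512 * 10^6 / 10000000 = 51.2

51.2


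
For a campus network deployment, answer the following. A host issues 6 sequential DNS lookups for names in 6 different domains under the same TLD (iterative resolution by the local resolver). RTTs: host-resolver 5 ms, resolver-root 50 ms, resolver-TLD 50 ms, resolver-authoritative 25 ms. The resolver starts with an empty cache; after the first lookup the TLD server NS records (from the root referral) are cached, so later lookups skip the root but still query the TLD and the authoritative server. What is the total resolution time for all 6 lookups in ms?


Lookup 1 (cold cache): local + root + TLD + auth = 5 + 50 + 50 + 25 = 130 ms
Lookups 2..6 (TLD NS cached -> skip root; new domain -> still ask TLD and auth): local + TLD + auth = 5 + 50 + 25 = 80 ms each
Remaining 5 lookups: 5 * 80 = 400 ms
Total = 130 + 400 = 530 ms

530


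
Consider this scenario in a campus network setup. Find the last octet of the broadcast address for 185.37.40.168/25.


Given: IP = 185.37.40.168, prefix = /25
Host bits = 32 - 25 = 7
Network last octet = 168 AND mask = 128
Host part size = 2^7 - 1 = 127
Broadcast last octet = 128 OR 127 = 255

255


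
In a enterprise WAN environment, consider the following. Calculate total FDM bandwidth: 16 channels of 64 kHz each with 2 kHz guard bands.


Given: 16 channels, 64 kHz each, guard = 2 kHz
Channel bandwidth = 16 * 64 = 1024 kHz
Guard bands = 15 gaps * 2 kHz = 30 kHz
Total = 1024 + 30 = 1054 kHz

1054


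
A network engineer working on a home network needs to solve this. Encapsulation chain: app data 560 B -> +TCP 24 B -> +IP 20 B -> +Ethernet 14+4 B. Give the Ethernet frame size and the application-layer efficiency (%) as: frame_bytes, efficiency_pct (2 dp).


TCP segment = 560 + 24 = 584 B
IP packet = 584 + 20 = 604 B
Ethernet frame = 604 + 14 + 4 = 622 B
Efficiency = app / frame = 560 / 622 = 0.900322 = 90.0322% -> 90.03% (2 dp)

622, 90.03


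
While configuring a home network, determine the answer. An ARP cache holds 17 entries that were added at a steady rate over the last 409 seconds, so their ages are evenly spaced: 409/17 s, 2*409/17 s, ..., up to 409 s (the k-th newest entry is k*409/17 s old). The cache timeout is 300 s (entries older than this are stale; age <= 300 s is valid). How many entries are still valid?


Ages are k * 409/17 s for k = 1..17 (spacing = 24.0588 s).
Entry k is valid iff k * 409/17 <= 300 iff k <= 17 * 300 / 409 = 12.4694
n_valid = floor(12.4694) = 12
(n_stale = 17 - 12 = 5)

12


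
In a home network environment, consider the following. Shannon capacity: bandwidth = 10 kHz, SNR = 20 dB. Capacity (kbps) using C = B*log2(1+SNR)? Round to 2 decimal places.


Given: B = 10 kHz, SNR = 20 dB
SNR linear = 10^(20/10) = 100
1 + SNR = 101
log2(101) = 6.6582114828
C = 10 * 1000 * 6.6582114828 = 66582.1148 bps
C = 66.582115 kbps -> 66.58 kbps (2 dp)

66.58


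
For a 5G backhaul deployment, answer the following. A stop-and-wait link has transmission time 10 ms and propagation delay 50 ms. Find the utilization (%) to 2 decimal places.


Given: Ttrans = 10 ms, Tprop = 50 ms
RTT = 2 * Tprop = 2 * 50 = 100 ms
U = Ttrans / (Ttrans + RTT)
U = 10 / (10 + 100)
U = 10 / 110 = 0.090909
U% = 9.09%

9.09


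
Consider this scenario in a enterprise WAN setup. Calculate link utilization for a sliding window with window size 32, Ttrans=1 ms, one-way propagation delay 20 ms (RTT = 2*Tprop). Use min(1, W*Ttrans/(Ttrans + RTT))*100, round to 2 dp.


Given: W = 32, Ttrans = 1 ms, RTT = 40 ms (= 2 * Tprop, Tprop = 20 ms)
Cycle time = Ttrans + RTT = 1 + 40 = 41 ms (first packet sent until its ACK returns)
W * Ttrans = 32 * 1 = 32 ms of sending per cycle
W * Ttrans / (Ttrans + RTT) = 32 / 41 = 0.780488
U = min(1, 0.780488) = 0.780488
U% = 78.05%

78.05


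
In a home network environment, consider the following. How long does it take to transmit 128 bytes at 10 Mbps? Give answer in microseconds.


Given: packet = 128 bytes, bandwidth = 10 Mbps
Packet in bits = 128 * 8 = 1024 bits
Bandwidth = 10 * 10^6 = 10000000 bps
Time = 1024 / 10000000 seconds
Time in us = 1024 * 10^6 / 10000000 = 102.4

102.4


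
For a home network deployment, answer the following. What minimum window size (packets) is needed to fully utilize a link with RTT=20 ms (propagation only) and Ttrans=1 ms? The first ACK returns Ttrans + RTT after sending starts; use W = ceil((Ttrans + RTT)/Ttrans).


Given: Ttrans = 1 ms, RTT = 20 ms (= 2 * Tprop, Tprop = 10 ms)
Time until first ACK returns = Ttrans + RTT = 1 + 20 = 21 ms
Need W * Ttrans >= Ttrans + RTT  ->  W >= (Ttrans + RTT) / Ttrans
(Ttrans + RTT) / Ttrans = 21 / 1 = 21
W_min = ceil(21) = 21

21


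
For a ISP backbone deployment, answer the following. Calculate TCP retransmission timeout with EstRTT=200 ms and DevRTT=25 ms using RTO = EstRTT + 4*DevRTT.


Given: EstRTT = 200 ms, DevRTT = 25 ms
Timeout = EstRTT + 4 * DevRTT
4 * DevRTT = 4 * 25 = 100
Timeout = 200 + 100 = 300 ms

300


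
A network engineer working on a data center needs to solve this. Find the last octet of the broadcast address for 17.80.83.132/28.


Given: IP = 17.80.83.132, prefix = /28
Host bits = 32 - 28 = 4
Network last octet = 132 AND mask = 128
Host part size = 2^4 - 1 = 15
Broadcast last octet = 128 OR 15 = 143

143


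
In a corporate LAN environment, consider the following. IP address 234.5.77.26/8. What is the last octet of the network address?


Given: IP = 234.5.77.26, prefix = /8
Subnet mask = 255.0.0.0
Last octet of IP: 26
Last octet of mask: 0
Network last octet = 26 AND 0 = 0

0


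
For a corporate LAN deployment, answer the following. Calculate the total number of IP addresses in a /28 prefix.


Given: CIDR prefix /28
Host bits = 32 - 28 = 4
Total addresses = 2^4 = 16

16


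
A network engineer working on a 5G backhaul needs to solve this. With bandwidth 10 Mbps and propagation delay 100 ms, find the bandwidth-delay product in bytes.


Given: bandwidth = 10 Mbps, delay = 100 ms
BDP in bits = 10 * 10^6 * 100 / 1000
BDP in bits = 1000000
BDP in bytes = 1000000 / 8 = 125000

125000


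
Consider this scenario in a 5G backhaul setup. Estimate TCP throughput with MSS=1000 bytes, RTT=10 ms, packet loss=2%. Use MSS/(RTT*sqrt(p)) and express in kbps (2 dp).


Given: MSS = 1000 bytes, RTT = 10 ms, loss = 2%
RTT in seconds = 10 / 1000 = 0.01
Loss rate = 2% = 0.02
sqrt(loss) = sqrt(0.02) = 0.141421356237
Throughput (bytes/s) = 1000 / (0.01 * 0.141421356237) = 707106.7812
Throughput (kbps) = 707106.7812 * 8 / 1000 = 5656.854249 -> 5656.85 kbps (2 dp)

5656.85


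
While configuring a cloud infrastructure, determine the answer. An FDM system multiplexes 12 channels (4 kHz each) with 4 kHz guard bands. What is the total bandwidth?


Given: 12 channels, 4 kHz each, guard = 4 kHz
Channel bandwidth = 12 * 4 = 48 kHz
Guard bands = 11 gaps * 4 kHz = 44 kHz
Total = 48 + 44 = 92 kHz

92


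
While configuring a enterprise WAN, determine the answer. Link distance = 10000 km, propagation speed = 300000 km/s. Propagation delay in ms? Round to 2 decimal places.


Given: distance = 10000 km, speed = 300000 km/s
Delay = distance / speed = 10000 / 300000 seconds
Delay in ms = 10000 * 1000 / 300000
Delay = 33.3333 ms
Rounded to 2 dp = 33.33 ms

33.33


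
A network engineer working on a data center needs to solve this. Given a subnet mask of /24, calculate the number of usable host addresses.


Given: subnet mask /24
Host bits = 32 - 24 = 8
Total addresses = 2^8 = 256
Usable hosts = 256 - 2 (network + broadcast) = 254

254


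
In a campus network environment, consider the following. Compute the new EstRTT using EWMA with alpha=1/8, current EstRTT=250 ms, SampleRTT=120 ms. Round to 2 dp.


Given: EstRTT = 250 ms, SampleRTT = 120 ms, alpha = 1/8
New EstRTT = (1 - alpha) * EstRTT + alpha * SampleRTT
(7/8) * 250 = 218.75
(1/8) * 120 = 15
New EstRTT = 218.75 + 15 = 233.75 ms -> 233.75 ms (2 dp)

233.75


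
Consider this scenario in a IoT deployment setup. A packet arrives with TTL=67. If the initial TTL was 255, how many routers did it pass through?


Given: initial TTL = 255, received TTL = 67
Hops = initial TTL - received TTL
Hops = 255 - 67 = 188

188


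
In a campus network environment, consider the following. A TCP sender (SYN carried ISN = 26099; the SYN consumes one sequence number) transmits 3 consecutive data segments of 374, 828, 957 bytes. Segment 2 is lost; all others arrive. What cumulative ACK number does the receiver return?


SYN uses sequence number 26099; first data byte = ISN + 1 = 26100.
Segment 1: SEQ = 26100, len = 374 B, covers [26100, 26473]
Segment 2: SEQ = 26474, len = 828 B, covers [26474, 27301] [LOST]
Segment 3: SEQ = 27302, len = 957 B, covers [27302, 28258]
In-order data received: bytes [26100, 26473] (segments 1..1).
Segment 2 missing -> gap begins at byte 26474; later segments buffered out of order.
Cumulative ACK = next expected in-order byte = 26100 + 374 = 26474

26474


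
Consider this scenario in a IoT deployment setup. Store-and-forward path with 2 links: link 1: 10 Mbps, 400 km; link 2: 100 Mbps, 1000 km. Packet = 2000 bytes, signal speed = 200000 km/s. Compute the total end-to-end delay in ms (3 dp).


Packet = 2000 bytes = 16000 bits. Store-and-forward: sum (t_trans + t_prop) per link.
Link 1: t_trans = 16000/(10*10^6) s = 1.6000 ms; t_prop = 400/200000 s = 2.0000 ms; subtotal = 3.6000 ms
Link 2: t_trans = 16000/(100*10^6) s = 0.1600 ms; t_prop = 1000/200000 s = 5.0000 ms; subtotal = 5.1600 ms
End-to-end = 3.6000 + 5.1600 = 8.7600 ms -> 8.760 ms (3 dp)

8.760


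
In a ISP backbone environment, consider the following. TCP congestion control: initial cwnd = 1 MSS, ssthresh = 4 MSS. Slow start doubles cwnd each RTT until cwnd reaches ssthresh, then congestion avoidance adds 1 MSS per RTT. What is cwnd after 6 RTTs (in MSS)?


RTT 0: cwnd = 1 MSS (initial)
RTT 1: cwnd = 2 MSS (slow start, doubled)
RTT 2: cwnd = 4 MSS (slow start, doubled)
RTT 3: cwnd = 5 MSS (congestion avoidance, +1)
RTT 4: cwnd = 6 MSS (congestion avoidance, +1)
RTT 5: cwnd = 7 MSS (congestion avoidance, +1)
RTT 6: cwnd = 8 MSS (congestion avoidance, +1)

8


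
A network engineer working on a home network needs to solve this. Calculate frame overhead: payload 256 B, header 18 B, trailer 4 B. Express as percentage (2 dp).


Given: payload = 256 B, header = 18 B, trailer = 4 B
Overhead bytes = header + trailer = 18 + 4 = 22
Total frame = payload + overhead = 256 + 22 = 278
Overhead % = 22 / 278 * 100 = 7.9137% -> 7.91% (2 dp)

7.91


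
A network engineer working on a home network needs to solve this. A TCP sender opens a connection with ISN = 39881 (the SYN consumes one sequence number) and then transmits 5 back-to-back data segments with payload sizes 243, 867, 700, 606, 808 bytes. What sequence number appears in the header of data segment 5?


The SYN occupies sequence number ISN = 39881, so the first data byte is ISN + 1 = 39882.
SEQ of data segment i = (ISN + 1) + sum of payload sizes of segments 1..i-1.
Segment 1: SEQ = 39882, payload = 243 bytes
Segment 2: SEQ = 40125, payload = 867 bytes
Segment 3: SEQ = 40992, payload = 700 bytes
Segment 4: SEQ = 41692, payload = 606 bytes
Segment 5: SEQ = 42298, payload = 808 bytes
SEQ of segment 5 = 39882 + 243 + 867 + 700 + 606 = 42298

42298


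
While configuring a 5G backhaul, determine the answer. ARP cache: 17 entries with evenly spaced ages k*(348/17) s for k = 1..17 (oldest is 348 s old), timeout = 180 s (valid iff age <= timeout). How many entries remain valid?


Ages are k * 348/17 s for k = 1..17 (spacing = 20.4706 s).
Entry k is valid iff k * 348/17 <= 180 iff k <= 17 * 180 / 348 = 8.7931
n_valid = floor(8.7931) = 8
(n_stale = 17 - 8 = 9)

8


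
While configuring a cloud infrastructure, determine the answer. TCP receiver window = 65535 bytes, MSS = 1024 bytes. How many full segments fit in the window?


Given: RWND = 65535 bytes, MSS = 1024 bytes
Full segments = floor(RWND / MSS)
Full segments = floor(65535 / 1024)
Full segments = floor(63.999) = 63

63


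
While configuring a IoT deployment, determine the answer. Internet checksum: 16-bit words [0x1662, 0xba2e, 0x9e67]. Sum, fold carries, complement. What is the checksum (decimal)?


Given words: [0x1662, 0xba2e, 0x9e67]
Step 1: Sum all words
Raw sum = 5730 + 47662 + 40551 = 93943
Step 2: Fold carry: (28407 + 1) = 28408
One's complement = ~28408 & 0xFFFF = 37127

37127
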